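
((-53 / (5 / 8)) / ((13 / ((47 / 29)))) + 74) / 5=119562 / 9425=12.69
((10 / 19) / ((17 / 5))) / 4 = 25 / 646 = 0.04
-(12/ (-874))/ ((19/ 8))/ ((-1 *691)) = -48/ 5737373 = -0.00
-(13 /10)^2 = -169 /100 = -1.69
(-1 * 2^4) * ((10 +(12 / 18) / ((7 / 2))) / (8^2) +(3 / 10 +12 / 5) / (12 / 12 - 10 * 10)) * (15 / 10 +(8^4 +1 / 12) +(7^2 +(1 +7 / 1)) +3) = -8777.72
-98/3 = -32.67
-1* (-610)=610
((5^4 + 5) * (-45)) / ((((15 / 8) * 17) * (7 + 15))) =-7560 / 187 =-40.43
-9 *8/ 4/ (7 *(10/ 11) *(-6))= 33/ 70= 0.47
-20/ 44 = -5/ 11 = -0.45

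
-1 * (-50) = 50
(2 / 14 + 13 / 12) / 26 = 103 / 2184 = 0.05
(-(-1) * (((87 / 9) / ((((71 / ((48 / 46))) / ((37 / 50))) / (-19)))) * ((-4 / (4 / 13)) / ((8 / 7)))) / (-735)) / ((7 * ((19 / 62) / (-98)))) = 864838 / 612375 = 1.41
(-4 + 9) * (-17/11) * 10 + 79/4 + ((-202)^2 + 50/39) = 69923155/1716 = 40747.76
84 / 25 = 3.36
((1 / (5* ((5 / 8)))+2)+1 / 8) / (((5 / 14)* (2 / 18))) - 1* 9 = 52.61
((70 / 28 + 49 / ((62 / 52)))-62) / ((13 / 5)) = -5705 / 806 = -7.08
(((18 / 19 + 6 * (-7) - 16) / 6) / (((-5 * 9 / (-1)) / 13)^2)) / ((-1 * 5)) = 91598 / 577125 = 0.16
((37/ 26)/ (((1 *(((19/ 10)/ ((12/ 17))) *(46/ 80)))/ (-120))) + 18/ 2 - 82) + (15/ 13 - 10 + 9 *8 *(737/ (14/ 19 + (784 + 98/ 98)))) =-179718570992/ 1441798033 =-124.65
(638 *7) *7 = 31262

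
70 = 70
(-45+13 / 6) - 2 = -269 / 6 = -44.83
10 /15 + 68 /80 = 91 /60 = 1.52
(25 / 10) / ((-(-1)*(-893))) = -5 / 1786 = -0.00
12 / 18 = 2 / 3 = 0.67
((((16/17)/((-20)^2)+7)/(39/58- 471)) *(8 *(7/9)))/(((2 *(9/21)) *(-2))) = 805504/14906025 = 0.05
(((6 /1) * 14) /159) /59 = 28 /3127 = 0.01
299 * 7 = 2093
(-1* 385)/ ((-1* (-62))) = -385/ 62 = -6.21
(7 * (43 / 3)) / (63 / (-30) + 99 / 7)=21070 / 2529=8.33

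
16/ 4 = 4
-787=-787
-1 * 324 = -324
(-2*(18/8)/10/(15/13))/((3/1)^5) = -13/8100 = -0.00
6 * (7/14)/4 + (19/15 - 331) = -19739/60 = -328.98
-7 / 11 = -0.64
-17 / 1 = -17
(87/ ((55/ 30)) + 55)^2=10496.93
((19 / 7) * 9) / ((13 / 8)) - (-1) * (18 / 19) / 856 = 11125395 / 740012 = 15.03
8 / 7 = 1.14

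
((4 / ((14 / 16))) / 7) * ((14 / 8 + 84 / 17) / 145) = 104 / 3451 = 0.03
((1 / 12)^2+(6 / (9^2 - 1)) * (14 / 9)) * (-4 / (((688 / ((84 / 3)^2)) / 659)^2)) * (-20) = 5576652.40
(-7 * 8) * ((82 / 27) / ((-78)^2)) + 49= 2011135 / 41067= 48.97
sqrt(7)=2.65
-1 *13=-13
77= 77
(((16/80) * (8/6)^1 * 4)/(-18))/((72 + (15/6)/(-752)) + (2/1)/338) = -2033408/2470679685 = -0.00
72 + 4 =76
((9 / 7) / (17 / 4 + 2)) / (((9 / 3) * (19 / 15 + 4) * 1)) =36 / 2765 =0.01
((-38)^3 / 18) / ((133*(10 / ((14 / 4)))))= -361 / 45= -8.02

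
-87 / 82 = -1.06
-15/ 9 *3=-5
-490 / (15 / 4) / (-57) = 392 / 171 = 2.29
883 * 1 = 883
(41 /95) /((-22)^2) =41 /45980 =0.00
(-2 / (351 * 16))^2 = 1 / 7884864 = 0.00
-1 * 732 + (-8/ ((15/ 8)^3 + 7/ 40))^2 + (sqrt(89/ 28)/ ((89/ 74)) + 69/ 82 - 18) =-18400209983999/ 24607078978 + 37 * sqrt(623)/ 623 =-746.28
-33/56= -0.59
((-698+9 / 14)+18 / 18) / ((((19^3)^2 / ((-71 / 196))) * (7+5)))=692179 / 1549126769568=0.00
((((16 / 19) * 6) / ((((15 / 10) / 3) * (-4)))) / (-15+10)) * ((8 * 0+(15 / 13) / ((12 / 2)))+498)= 310872 / 1235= 251.72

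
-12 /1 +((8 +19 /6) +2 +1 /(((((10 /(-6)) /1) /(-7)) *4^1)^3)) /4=-808217 /96000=-8.42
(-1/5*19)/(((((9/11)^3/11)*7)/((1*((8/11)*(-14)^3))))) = 79306304/3645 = 21757.56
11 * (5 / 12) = 55 / 12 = 4.58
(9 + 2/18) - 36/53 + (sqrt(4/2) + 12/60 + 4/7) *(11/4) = 11 *sqrt(2)/4 + 704749/66780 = 14.44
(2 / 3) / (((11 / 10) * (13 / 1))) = 20 / 429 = 0.05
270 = 270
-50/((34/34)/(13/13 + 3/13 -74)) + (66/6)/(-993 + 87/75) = 1172847225/322348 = 3638.45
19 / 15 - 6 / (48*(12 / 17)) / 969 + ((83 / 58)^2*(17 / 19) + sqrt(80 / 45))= 101981851 / 23009760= 4.43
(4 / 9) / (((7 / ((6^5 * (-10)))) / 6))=-207360 / 7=-29622.86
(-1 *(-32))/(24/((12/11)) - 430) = -4/51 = -0.08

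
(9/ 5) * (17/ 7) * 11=1683/ 35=48.09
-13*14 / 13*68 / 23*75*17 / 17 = -71400 / 23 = -3104.35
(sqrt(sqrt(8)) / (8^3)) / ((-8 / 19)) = -19 *2^(3 / 4) / 4096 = -0.01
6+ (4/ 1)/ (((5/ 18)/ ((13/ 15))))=462/ 25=18.48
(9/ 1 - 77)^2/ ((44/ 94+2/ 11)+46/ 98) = 117139792/ 28355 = 4131.19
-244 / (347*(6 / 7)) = -854 / 1041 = -0.82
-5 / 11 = -0.45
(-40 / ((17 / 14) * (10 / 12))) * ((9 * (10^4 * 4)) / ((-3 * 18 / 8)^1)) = 35840000 / 17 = 2108235.29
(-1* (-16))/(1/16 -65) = -256/1039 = -0.25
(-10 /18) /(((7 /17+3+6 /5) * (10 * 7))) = -85 /49392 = -0.00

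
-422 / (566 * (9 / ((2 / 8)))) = -211 / 10188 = -0.02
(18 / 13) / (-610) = -9 / 3965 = -0.00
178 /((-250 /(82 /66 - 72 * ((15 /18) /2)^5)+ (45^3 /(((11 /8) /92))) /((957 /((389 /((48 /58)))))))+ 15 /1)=276914066 /4657652300955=0.00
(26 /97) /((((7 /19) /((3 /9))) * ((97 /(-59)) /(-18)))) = 174876 /65863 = 2.66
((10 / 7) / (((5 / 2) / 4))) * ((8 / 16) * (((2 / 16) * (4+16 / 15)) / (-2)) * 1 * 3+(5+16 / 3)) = 338 / 15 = 22.53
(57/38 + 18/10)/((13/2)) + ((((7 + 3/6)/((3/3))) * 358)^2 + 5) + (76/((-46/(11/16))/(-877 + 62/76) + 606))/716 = 18618914240967383741/2582649316130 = 7209230.51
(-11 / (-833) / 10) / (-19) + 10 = 1582689 / 158270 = 10.00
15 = 15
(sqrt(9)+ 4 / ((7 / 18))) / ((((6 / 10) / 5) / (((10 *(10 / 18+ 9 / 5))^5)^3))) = 60861074625405242691660075651773235200 / 1441237924662543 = 42228332729764580105431.41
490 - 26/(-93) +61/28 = 1282361/2604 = 492.46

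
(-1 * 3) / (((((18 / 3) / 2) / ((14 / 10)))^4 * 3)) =-2401 / 50625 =-0.05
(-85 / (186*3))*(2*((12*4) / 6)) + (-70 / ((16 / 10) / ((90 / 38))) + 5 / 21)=-15706295 / 148428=-105.82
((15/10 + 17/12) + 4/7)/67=293/5628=0.05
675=675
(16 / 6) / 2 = 4 / 3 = 1.33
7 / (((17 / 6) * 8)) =21 / 68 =0.31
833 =833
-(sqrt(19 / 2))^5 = -361 *sqrt(38) / 8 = -278.17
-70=-70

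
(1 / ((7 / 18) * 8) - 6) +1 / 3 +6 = 0.65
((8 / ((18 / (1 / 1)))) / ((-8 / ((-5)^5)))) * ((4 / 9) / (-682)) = -3125 / 27621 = -0.11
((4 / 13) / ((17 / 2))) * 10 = 80 / 221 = 0.36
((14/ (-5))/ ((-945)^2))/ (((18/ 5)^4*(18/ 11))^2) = -378125/ 9110047128731136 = -0.00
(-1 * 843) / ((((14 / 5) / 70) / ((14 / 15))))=-19670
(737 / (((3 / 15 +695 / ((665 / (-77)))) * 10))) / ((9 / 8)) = -28006 / 34317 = -0.82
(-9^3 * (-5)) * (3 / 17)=10935 / 17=643.24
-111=-111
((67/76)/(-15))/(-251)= 67/286140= 0.00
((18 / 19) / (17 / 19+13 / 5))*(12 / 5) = 54 / 83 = 0.65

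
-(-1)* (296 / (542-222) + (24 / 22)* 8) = 4247 / 440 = 9.65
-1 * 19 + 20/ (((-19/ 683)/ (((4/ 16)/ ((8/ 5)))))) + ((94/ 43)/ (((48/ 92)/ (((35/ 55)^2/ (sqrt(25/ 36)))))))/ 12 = -1555999513/ 11862840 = -131.17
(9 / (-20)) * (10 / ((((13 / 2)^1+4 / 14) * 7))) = -9 / 95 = -0.09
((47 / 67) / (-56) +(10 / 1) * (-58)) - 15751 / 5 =-69978787 / 18760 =-3730.21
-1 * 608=-608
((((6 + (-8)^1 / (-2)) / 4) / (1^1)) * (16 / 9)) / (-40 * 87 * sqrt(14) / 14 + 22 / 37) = -0.00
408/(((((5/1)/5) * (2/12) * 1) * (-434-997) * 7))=-272/1113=-0.24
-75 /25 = -3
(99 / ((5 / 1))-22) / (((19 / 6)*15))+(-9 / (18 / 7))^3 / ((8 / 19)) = -3096983 / 30400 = -101.87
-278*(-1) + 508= 786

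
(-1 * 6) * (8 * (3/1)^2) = -432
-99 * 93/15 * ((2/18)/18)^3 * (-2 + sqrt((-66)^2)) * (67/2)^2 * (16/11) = -4453088/295245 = -15.08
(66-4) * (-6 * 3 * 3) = -3348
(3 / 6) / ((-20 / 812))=-203 / 10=-20.30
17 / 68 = 1 / 4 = 0.25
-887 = -887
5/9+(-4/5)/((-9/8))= 19/15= 1.27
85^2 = 7225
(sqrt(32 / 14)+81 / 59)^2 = 648 * sqrt(7) / 413+101623 / 24367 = 8.32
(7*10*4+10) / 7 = 290 / 7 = 41.43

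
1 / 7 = 0.14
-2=-2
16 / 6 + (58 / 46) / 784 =144343 / 54096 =2.67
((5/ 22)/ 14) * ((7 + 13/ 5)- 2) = 19/ 154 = 0.12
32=32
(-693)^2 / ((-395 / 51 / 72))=-1763474328 / 395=-4464491.97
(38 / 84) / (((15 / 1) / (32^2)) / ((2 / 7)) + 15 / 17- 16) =-330752 / 11015571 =-0.03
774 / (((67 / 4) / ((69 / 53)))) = 213624 / 3551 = 60.16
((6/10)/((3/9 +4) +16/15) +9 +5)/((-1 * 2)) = -127/18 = -7.06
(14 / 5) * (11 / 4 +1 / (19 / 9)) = 343 / 38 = 9.03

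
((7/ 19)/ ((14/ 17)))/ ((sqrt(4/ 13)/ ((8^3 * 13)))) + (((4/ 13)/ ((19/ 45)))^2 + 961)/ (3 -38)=-58662049/ 2135315 + 28288 * sqrt(13)/ 19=5340.62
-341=-341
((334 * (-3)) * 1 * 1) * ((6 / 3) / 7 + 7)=-51102 / 7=-7300.29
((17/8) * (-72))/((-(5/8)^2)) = 9792/25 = 391.68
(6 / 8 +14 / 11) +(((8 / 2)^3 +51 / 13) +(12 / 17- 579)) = -4943179 / 9724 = -508.35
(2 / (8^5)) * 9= 9 / 16384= 0.00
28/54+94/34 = 1507/459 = 3.28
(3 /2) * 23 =69 /2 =34.50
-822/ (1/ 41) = -33702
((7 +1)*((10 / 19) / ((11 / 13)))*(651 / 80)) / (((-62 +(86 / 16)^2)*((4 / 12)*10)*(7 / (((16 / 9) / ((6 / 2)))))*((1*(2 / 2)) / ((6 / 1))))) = -31744 / 170335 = -0.19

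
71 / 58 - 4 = -161 / 58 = -2.78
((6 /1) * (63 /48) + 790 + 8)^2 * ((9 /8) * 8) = 374074281 /64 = 5844910.64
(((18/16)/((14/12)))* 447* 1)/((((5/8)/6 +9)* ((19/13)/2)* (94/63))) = 43.42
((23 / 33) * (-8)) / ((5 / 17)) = -3128 / 165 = -18.96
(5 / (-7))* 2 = -10 / 7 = -1.43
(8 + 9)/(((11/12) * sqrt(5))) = 204 * sqrt(5)/55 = 8.29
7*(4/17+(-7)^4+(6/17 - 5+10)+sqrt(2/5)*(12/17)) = 84*sqrt(10)/85+286384/17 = 16849.24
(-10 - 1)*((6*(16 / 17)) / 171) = -352 / 969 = -0.36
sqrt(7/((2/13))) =sqrt(182)/2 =6.75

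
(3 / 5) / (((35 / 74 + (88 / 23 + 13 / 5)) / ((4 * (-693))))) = -14153832 / 58711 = -241.08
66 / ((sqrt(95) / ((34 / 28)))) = 561 * sqrt(95) / 665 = 8.22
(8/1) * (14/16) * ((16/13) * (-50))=-5600/13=-430.77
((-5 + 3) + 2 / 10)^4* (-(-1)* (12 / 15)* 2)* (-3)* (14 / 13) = -2204496 / 40625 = -54.26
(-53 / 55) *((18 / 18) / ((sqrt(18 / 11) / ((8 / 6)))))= -1.00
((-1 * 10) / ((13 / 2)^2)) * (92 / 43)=-3680 / 7267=-0.51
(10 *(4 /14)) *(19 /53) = 1.02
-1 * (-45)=45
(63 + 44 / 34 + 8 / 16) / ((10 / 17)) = 2203 / 20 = 110.15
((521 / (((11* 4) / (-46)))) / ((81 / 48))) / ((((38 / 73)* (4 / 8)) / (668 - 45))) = -4359798856 / 5643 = -772603.02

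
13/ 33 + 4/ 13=301/ 429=0.70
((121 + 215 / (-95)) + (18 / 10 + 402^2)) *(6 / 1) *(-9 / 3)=-276548958 / 95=-2911041.66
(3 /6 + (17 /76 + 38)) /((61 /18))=26487 /2318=11.43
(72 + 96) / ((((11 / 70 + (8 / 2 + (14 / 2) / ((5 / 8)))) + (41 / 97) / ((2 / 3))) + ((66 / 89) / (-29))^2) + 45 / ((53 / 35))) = 40274572078776 / 10957751786711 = 3.68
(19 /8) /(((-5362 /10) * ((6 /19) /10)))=-9025 /64344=-0.14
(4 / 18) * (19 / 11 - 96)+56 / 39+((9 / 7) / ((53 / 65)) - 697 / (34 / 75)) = -1485370573 / 954954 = -1555.44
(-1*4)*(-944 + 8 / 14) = 26416 / 7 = 3773.71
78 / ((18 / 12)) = 52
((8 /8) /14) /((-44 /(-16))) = 2 /77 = 0.03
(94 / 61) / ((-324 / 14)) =-329 / 4941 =-0.07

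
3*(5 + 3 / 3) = 18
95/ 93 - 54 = -4927/ 93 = -52.98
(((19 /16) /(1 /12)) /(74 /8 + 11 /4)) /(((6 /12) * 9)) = 19 /72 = 0.26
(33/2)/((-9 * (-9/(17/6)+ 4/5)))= 935/1212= 0.77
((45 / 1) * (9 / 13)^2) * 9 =32805 / 169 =194.11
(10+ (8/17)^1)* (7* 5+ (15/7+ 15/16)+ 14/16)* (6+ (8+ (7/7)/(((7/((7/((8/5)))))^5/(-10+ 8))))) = 87854847057/15597568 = 5632.60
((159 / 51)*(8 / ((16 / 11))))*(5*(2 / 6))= 2915 / 102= 28.58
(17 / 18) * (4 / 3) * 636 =7208 / 9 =800.89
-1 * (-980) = 980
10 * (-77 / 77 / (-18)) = 5 / 9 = 0.56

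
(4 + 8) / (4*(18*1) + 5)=12 / 77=0.16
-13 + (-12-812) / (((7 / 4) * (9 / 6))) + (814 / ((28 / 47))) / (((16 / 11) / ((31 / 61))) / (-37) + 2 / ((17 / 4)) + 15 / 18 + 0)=26090176444 / 33148689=787.07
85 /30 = 17 /6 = 2.83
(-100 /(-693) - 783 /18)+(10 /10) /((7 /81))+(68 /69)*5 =-856139 /31878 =-26.86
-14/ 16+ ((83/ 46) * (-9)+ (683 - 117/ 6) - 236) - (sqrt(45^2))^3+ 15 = -16688729/ 184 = -90699.61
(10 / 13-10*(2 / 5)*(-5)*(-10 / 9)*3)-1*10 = -2960 / 39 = -75.90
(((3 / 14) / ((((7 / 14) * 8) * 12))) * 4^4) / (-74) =-4 / 259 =-0.02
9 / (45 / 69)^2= 529 / 25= 21.16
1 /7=0.14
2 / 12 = 1 / 6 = 0.17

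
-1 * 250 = -250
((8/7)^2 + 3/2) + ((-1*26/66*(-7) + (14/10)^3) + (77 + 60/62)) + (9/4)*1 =2218757369/25063500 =88.53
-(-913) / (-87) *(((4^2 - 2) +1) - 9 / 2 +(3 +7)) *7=-262031 / 174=-1505.93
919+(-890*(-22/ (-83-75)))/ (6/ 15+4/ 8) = 555509/ 711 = 781.31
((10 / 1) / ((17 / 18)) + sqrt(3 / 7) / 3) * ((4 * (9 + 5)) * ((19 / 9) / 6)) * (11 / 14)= 418 * sqrt(21) / 567 + 8360 / 51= 167.30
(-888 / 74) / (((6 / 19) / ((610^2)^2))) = -5261419580000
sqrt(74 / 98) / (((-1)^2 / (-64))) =-64 * sqrt(37) / 7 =-55.61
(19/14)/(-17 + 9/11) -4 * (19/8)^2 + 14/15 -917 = -140356373/149520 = -938.71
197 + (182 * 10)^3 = 6028568197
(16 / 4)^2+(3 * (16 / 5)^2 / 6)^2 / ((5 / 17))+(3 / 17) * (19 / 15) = 5596851 / 53125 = 105.35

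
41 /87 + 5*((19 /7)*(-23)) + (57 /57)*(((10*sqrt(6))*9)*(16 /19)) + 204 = 77.97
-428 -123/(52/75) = -31481/52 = -605.40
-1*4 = -4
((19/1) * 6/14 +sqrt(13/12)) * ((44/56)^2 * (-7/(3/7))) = -2299/28-121 * sqrt(39)/72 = -92.60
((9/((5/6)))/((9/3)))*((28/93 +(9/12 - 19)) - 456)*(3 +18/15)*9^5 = -655884818883/1550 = -423151496.05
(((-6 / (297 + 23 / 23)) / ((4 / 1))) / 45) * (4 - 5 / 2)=-1 / 5960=-0.00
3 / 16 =0.19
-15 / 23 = -0.65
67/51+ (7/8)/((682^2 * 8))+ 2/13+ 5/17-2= -4703329247/19736141568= -0.24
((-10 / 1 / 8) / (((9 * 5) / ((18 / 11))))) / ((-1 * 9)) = 1 / 198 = 0.01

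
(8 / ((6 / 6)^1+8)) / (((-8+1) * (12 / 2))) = -4 / 189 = -0.02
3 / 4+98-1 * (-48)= 587 / 4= 146.75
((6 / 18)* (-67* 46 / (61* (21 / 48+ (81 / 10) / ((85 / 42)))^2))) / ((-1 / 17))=2422698560000 / 166803856023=14.52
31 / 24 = 1.29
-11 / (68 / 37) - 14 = -1359 / 68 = -19.99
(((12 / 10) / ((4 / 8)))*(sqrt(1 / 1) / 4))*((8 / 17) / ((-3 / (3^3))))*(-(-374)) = -4752 / 5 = -950.40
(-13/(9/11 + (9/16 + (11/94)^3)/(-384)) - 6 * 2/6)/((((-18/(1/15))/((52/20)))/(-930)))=-41379812270342/257880998205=-160.46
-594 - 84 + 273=-405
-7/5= -1.40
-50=-50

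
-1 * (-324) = 324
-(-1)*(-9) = -9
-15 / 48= -0.31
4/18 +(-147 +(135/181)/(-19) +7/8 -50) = -48516815/247608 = -195.94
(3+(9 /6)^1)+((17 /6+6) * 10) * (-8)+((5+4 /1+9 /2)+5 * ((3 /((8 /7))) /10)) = -32993 /48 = -687.35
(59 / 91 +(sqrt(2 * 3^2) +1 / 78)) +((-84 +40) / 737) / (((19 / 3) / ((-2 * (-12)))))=302305 / 695058 +3 * sqrt(2)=4.68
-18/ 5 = -3.60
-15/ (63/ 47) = -11.19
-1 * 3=-3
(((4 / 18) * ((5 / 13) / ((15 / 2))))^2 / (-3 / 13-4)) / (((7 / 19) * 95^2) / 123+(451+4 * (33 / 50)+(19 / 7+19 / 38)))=-45920 / 723867781923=-0.00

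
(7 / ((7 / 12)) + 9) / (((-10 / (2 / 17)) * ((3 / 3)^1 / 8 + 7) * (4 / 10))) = -28 / 323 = -0.09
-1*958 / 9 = -958 / 9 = -106.44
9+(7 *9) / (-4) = -27 / 4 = -6.75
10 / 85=2 / 17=0.12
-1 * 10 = -10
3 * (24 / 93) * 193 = 4632 / 31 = 149.42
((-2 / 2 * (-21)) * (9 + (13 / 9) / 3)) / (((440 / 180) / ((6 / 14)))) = 384 / 11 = 34.91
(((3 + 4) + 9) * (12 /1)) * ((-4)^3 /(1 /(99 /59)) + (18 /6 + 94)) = -117696 /59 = -1994.85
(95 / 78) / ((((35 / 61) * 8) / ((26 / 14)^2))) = 15067 / 16464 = 0.92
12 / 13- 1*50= -638 / 13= -49.08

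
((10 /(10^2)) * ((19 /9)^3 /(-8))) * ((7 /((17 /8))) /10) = -48013 /1239300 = -0.04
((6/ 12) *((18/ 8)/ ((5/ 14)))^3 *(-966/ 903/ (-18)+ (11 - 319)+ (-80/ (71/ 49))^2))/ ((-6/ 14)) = -346568105047689/ 433526000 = -799417.12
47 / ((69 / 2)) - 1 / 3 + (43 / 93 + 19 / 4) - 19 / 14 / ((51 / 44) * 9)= 56000335 / 9163476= 6.11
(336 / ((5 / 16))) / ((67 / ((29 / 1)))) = 155904 / 335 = 465.39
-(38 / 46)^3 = -0.56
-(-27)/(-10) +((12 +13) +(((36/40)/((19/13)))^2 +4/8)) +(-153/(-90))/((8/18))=1949703/72200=27.00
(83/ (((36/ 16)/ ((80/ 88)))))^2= 11022400/ 9801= 1124.62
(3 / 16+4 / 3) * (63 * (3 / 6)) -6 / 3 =1469 / 32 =45.91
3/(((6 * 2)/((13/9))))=13/36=0.36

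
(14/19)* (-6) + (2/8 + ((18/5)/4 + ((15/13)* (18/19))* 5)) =10841/4940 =2.19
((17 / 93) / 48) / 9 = 17 / 40176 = 0.00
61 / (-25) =-61 / 25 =-2.44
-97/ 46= -2.11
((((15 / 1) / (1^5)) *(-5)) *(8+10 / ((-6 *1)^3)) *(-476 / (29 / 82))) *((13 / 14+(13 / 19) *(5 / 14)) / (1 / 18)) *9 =84060709200 / 551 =152560270.78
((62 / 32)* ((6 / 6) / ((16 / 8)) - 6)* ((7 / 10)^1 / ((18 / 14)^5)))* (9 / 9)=-40118309 / 18895680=-2.12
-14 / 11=-1.27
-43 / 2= -21.50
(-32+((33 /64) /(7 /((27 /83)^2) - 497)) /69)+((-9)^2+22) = 32826166061 /462340480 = 71.00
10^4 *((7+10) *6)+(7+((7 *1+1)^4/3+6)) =1021378.33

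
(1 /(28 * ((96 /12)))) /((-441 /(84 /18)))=-1 /21168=-0.00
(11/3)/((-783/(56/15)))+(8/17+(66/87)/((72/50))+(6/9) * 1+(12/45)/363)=238791209/144956790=1.65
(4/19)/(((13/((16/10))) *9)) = 32/11115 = 0.00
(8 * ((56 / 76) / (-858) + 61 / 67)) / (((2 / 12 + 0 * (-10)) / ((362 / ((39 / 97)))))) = 279081577408 / 7099521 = 39309.92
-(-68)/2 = 34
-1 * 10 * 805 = -8050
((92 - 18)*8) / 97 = 592 / 97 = 6.10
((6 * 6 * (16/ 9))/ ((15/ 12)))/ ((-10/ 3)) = -384/ 25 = -15.36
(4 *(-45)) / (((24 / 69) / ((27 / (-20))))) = 5589 / 8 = 698.62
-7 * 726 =-5082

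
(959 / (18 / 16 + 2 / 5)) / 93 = 38360 / 5673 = 6.76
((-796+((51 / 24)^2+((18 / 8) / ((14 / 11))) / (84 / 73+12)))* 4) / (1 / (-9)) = 127628919 / 4480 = 28488.60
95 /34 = 2.79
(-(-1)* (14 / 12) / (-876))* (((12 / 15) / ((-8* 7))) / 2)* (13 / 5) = 13 / 525600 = 0.00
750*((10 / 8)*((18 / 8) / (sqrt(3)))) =5625*sqrt(3) / 8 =1217.85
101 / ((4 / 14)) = 707 / 2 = 353.50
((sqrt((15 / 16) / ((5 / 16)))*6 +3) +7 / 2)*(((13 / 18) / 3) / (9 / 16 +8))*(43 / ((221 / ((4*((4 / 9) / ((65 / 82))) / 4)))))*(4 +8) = 225664 / 943245 +902656*sqrt(3) / 4087395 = 0.62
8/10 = 4/5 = 0.80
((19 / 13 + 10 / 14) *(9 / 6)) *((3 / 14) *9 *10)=40095 / 637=62.94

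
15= 15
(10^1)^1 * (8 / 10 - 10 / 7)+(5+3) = 12 / 7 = 1.71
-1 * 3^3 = -27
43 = 43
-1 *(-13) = 13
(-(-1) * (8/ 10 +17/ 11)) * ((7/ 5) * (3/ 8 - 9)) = -62307/ 2200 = -28.32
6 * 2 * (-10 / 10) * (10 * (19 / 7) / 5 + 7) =-1044 / 7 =-149.14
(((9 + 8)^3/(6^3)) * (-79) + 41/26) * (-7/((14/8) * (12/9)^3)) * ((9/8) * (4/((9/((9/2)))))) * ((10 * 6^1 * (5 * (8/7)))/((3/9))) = 10208476575/1456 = 7011316.33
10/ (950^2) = 0.00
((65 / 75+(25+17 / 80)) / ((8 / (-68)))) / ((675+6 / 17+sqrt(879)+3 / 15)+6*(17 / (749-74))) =-8765809521315 / 26668525708996+103782826125*sqrt(879) / 213348205671968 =-0.31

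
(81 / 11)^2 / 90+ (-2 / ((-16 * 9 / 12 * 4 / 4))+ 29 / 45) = 7697 / 5445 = 1.41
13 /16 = 0.81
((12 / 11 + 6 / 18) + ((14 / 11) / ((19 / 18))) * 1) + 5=4784 / 627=7.63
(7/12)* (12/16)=7/16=0.44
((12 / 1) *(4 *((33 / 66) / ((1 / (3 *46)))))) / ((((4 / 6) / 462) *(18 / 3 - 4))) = 1147608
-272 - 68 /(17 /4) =-288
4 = 4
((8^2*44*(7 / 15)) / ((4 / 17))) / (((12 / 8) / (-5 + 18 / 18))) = -14893.51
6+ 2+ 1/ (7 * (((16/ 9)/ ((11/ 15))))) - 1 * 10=-1087/ 560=-1.94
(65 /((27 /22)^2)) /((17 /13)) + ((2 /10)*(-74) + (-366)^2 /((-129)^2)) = 3007622542 /114573285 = 26.25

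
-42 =-42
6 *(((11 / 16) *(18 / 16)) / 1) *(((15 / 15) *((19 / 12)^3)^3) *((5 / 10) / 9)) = 3549564675569 / 220150628352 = 16.12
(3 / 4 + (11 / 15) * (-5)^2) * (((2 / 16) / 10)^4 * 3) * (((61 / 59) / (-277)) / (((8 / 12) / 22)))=-460977 / 2677637120000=-0.00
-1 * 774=-774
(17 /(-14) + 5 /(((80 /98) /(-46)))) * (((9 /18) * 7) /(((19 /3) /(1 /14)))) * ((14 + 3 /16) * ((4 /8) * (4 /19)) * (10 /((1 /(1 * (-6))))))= 4259655 /4256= 1000.86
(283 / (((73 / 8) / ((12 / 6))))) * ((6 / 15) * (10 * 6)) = 108672 / 73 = 1488.66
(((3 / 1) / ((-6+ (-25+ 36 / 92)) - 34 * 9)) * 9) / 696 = -207 / 1796144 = -0.00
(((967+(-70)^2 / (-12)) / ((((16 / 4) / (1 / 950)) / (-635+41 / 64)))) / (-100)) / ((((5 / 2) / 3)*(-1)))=-17010981 / 15200000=-1.12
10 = 10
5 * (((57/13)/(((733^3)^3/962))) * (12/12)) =21090/61085167878104734521600253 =0.00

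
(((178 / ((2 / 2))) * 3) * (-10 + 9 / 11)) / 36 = -8989 / 66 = -136.20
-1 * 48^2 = -2304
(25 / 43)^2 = 625 / 1849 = 0.34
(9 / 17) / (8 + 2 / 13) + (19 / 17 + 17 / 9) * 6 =97871 / 5406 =18.10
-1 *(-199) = 199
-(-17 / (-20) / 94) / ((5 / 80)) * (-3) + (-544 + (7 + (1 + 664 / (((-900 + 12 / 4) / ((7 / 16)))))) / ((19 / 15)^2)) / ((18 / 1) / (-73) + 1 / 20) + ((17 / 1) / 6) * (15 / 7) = 40033208236797 / 14559891710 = 2749.55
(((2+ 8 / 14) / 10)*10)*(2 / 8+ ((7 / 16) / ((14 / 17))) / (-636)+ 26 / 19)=1876503 / 451136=4.16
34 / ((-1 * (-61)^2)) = -34 / 3721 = -0.01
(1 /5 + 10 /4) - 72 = -693 /10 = -69.30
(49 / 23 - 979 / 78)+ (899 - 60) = 1486471 / 1794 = 828.58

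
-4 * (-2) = 8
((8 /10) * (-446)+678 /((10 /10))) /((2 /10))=1606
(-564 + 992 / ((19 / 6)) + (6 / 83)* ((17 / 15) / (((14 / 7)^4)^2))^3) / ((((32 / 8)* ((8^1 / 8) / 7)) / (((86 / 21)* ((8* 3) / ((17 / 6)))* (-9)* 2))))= 273981.62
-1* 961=-961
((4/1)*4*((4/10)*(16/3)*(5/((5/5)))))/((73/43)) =22016/219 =100.53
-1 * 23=-23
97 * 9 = 873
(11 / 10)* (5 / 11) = 1 / 2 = 0.50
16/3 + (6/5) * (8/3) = 128/15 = 8.53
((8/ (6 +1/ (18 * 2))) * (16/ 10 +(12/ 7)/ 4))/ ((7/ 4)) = 81792/ 53165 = 1.54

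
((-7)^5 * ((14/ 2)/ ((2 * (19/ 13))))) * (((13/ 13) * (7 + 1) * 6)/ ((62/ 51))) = -1589160.35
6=6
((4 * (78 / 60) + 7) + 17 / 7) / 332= 128 / 2905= 0.04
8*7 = 56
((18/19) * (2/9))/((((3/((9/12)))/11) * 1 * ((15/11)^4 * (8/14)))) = 1127357/3847500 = 0.29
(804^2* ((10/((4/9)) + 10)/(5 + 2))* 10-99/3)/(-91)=-210084969/637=-329803.72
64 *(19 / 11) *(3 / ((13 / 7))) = 25536 / 143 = 178.57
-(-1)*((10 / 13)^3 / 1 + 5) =5.46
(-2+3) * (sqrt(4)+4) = 6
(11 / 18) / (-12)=-0.05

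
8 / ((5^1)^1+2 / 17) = 136 / 87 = 1.56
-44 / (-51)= 44 / 51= 0.86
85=85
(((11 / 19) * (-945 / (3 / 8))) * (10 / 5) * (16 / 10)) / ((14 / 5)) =-31680 / 19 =-1667.37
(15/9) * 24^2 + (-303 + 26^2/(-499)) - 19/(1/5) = 279762/499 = 560.65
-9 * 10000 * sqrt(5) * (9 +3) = -1080000 * sqrt(5) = -2414953.42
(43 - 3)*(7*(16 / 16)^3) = 280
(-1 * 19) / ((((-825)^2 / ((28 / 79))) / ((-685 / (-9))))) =-72884 / 96784875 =-0.00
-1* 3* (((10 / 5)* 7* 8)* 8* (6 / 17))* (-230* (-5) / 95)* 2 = -7418880 / 323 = -22968.67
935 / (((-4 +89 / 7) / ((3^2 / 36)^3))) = 6545 / 3904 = 1.68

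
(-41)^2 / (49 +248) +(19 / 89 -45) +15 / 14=-14082767 / 370062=-38.06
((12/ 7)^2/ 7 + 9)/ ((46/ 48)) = 77544/ 7889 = 9.83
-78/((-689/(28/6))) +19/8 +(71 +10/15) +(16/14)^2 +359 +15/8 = 13610911/31164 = 436.75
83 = 83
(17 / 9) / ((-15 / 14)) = -238 / 135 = -1.76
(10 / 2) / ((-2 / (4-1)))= -15 / 2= -7.50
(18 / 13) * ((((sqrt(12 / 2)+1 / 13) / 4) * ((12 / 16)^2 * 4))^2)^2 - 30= -303922611951 / 12166529024+59934735 * sqrt(6) / 233971712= -24.35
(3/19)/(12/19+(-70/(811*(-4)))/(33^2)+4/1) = 5299074/155440169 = 0.03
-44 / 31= -1.42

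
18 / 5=3.60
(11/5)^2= 121/25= 4.84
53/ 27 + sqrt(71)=10.39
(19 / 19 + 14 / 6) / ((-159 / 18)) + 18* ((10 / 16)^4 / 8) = -29555 / 868352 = -0.03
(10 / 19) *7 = 70 / 19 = 3.68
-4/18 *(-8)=16/9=1.78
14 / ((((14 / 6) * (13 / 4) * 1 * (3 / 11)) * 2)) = 44 / 13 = 3.38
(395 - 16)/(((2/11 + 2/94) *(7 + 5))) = 195943/1260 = 155.51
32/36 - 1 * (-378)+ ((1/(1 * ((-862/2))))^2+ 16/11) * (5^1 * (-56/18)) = 6551788930/18390339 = 356.26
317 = 317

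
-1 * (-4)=4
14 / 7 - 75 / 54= 11 / 18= 0.61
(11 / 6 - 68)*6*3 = -1191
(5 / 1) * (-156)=-780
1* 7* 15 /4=105 /4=26.25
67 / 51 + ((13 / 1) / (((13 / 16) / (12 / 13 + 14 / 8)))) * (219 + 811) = 29207551 / 663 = 44053.62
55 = 55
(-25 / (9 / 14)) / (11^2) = -350 / 1089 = -0.32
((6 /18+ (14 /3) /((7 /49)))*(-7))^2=53361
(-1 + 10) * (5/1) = 45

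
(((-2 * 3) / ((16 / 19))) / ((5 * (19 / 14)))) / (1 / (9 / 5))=-189 / 100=-1.89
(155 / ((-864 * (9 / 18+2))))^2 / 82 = 961 / 15303168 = 0.00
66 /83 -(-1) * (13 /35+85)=250314 /2905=86.17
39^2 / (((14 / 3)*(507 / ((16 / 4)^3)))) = 288 / 7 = 41.14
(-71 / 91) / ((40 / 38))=-1349 / 1820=-0.74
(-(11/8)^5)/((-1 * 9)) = 161051/294912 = 0.55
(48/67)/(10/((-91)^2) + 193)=397488/107082281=0.00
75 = 75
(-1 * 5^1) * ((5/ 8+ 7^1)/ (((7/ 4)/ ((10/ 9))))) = -1525/ 63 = -24.21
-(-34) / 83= 34 / 83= 0.41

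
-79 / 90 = -0.88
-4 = -4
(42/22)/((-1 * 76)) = -21/836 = -0.03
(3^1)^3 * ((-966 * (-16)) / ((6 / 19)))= 1321488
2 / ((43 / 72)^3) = 746496 / 79507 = 9.39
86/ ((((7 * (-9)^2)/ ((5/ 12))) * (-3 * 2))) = -215/ 20412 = -0.01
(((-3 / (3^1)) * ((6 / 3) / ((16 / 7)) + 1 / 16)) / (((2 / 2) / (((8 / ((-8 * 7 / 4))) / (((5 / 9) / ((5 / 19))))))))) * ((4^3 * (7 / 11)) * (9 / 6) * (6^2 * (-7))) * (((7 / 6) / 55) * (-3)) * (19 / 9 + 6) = 4635792 / 2299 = 2016.44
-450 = -450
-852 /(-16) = 213 /4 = 53.25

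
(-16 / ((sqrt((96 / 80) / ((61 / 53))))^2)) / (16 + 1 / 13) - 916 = -30471316 / 33231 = -916.95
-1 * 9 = -9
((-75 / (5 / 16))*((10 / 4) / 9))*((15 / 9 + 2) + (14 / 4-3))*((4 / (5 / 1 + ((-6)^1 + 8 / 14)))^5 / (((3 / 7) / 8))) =2409451520000 / 6561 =367238457.55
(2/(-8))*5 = -5/4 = -1.25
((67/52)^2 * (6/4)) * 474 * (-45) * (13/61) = -143625555/12688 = -11319.79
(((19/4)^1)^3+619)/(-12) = -46475/768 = -60.51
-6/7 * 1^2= -6/7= -0.86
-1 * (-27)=27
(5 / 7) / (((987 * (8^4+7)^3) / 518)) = 370 / 68174459517549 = 0.00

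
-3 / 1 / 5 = -3 / 5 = -0.60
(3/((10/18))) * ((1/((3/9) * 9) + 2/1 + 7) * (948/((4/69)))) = 4120956/5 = 824191.20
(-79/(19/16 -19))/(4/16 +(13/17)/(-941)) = 80880832/4544325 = 17.80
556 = 556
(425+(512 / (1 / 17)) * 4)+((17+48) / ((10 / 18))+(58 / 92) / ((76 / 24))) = 15451533 / 437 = 35358.20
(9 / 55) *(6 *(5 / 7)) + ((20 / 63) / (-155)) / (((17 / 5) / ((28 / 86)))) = 11010166 / 15704073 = 0.70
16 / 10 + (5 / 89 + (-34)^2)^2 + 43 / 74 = 3916880531017 / 2930770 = 1336468.07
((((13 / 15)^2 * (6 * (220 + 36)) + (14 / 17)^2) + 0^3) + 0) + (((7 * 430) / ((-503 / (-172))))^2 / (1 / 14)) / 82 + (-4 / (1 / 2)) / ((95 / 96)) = 182016.95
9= 9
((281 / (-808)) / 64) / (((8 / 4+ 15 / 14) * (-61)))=1967 / 67820288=0.00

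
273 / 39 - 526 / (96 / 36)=-761 / 4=-190.25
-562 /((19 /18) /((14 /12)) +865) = -5901 /9092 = -0.65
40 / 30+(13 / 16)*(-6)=-85 / 24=-3.54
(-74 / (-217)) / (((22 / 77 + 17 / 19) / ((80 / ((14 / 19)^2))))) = 10151320 / 238483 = 42.57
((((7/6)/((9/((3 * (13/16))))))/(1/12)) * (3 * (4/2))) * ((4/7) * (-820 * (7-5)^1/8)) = -2665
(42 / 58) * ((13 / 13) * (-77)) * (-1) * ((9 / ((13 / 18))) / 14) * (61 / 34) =1141371 / 12818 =89.04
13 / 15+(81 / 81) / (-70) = 179 / 210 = 0.85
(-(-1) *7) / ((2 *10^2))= 7 / 200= 0.04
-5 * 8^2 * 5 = -1600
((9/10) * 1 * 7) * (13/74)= 819/740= 1.11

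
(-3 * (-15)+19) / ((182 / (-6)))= -192 / 91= -2.11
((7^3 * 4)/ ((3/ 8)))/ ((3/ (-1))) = -10976/ 9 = -1219.56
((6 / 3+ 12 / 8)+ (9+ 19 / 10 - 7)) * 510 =3774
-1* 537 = -537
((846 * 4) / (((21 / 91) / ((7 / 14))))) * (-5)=-36660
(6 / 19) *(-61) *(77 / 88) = -16.86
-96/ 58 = -48/ 29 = -1.66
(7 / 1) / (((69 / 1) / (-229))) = -1603 / 69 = -23.23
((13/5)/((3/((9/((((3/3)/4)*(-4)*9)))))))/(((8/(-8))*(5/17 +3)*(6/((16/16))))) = 221/5040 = 0.04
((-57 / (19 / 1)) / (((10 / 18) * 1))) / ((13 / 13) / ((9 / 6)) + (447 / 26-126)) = 0.05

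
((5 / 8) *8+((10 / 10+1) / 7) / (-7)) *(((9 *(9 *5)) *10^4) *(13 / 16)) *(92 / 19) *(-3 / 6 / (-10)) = 3950870.70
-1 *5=-5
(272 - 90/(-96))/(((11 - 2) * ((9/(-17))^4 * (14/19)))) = 6929987933/13226976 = 523.93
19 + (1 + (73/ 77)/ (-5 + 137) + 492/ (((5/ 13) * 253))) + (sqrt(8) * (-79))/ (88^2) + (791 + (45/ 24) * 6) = 483506717/ 584430 - 79 * sqrt(2)/ 3872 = 827.28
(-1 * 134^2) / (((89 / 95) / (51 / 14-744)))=8840412150 / 623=14190067.66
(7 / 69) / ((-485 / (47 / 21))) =-0.00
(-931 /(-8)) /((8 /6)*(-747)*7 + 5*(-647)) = -931 /81656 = -0.01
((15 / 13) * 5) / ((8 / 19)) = 1425 / 104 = 13.70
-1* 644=-644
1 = 1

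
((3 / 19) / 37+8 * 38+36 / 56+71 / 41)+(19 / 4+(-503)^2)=204440490053 / 807044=253320.13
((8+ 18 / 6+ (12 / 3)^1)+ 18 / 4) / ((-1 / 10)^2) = 1950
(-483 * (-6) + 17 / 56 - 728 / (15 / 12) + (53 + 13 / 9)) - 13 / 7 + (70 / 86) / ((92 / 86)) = 137321831 / 57960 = 2369.25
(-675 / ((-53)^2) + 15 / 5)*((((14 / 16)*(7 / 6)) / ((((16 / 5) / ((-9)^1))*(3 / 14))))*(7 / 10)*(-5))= 11632845 / 89888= 129.41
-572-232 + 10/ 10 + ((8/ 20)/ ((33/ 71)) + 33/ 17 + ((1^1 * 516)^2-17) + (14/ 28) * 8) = 744567059/ 2805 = 265442.80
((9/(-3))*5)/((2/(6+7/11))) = -1095/22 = -49.77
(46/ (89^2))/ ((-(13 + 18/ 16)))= -368/ 895073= -0.00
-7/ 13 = -0.54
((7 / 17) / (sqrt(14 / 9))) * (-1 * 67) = -201 * sqrt(14) / 34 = -22.12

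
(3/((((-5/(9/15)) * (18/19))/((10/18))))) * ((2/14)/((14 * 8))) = -0.00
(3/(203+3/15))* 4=15/254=0.06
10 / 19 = 0.53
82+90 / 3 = 112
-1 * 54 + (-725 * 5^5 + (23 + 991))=-2264665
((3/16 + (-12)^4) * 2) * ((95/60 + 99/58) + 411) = 15944524589/928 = 17181599.77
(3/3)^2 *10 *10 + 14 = 114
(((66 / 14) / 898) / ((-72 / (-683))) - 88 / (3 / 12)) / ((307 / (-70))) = 265483075 / 3308232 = 80.25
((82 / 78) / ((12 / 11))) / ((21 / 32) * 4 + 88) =902 / 84825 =0.01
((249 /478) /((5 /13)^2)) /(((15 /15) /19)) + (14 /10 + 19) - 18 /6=1007469 /11950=84.31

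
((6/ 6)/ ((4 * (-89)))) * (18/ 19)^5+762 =167923609590/ 220372811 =762.00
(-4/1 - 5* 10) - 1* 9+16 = -47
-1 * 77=-77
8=8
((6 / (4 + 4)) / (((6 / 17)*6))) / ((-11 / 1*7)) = -17 / 3696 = -0.00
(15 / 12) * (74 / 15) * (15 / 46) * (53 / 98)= 9805 / 9016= 1.09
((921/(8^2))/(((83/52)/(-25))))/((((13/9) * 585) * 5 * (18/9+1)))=-0.02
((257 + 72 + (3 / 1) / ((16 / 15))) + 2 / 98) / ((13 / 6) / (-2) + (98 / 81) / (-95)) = -2001908115 / 6612452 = -302.75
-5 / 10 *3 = -3 / 2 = -1.50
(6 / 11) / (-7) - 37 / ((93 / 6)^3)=-201538 / 2293907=-0.09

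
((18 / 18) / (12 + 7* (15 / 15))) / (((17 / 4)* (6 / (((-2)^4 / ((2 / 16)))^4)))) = 536870912 / 969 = 554046.35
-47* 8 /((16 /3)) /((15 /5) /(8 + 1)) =-423 /2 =-211.50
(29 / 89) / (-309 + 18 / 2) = -0.00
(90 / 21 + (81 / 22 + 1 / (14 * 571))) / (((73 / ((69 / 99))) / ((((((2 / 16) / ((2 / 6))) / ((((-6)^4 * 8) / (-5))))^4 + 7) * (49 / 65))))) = 115346998349299963482786949 / 287345127737358127548334080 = 0.40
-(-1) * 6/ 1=6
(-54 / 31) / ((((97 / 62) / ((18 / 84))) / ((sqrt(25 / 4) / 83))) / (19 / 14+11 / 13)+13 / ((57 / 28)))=-342855 / 22910524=-0.01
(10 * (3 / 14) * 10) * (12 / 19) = 1800 / 133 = 13.53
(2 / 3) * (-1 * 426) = -284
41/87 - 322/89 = -3.15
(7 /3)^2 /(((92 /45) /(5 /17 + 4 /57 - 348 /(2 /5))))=-2315.88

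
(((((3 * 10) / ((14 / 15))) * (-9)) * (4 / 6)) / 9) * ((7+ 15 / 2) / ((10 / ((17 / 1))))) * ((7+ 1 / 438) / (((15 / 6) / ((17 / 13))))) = -25704527 / 13286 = -1934.71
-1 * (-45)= 45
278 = 278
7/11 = 0.64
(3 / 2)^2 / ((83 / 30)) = 135 / 166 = 0.81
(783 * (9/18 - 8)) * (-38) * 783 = 174730365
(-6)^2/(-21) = -12/7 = -1.71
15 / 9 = 5 / 3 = 1.67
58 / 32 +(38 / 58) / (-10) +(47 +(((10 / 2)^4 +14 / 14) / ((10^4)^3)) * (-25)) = 28273249990923 / 580000000000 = 48.75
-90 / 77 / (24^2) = -5 / 2464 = -0.00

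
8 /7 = 1.14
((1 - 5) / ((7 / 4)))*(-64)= 1024 / 7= 146.29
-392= -392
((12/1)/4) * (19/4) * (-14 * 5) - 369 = -2733/2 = -1366.50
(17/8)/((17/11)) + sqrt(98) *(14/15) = 11/8 + 98 *sqrt(2)/15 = 10.61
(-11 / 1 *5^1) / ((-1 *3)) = 55 / 3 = 18.33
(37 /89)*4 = 148 /89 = 1.66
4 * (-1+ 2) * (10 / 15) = 8 / 3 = 2.67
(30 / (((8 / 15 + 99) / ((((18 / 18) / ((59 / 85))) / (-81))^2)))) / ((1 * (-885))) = -0.00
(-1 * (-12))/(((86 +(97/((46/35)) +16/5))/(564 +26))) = 542800/12497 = 43.43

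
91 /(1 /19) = 1729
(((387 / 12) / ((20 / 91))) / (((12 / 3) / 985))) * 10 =11562915 / 32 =361341.09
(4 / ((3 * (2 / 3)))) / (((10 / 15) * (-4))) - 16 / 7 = -85 / 28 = -3.04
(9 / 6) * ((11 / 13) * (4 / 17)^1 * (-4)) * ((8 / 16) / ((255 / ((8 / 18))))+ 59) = -70.48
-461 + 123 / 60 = -9179 / 20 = -458.95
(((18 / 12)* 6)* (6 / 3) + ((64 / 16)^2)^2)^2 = 75076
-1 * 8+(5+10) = 7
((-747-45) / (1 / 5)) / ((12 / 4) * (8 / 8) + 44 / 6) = -11880 / 31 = -383.23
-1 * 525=-525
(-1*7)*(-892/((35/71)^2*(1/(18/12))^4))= 91055583/700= 130079.40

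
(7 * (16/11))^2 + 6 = 13270/121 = 109.67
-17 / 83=-0.20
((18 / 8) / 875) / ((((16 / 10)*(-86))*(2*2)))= -9 / 1926400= -0.00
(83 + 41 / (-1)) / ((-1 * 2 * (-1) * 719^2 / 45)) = 945 / 516961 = 0.00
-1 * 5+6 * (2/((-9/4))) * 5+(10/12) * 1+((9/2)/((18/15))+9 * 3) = -1/12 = -0.08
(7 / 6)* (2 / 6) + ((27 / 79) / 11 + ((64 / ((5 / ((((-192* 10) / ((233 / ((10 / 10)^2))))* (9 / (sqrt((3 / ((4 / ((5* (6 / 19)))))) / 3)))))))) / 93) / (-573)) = 8192* sqrt(570) / 6897965 + 6569 / 15642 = 0.45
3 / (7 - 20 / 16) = 12 / 23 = 0.52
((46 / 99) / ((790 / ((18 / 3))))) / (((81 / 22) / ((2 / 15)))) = 184 / 1439775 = 0.00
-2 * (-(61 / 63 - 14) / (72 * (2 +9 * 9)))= -821 / 188244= -0.00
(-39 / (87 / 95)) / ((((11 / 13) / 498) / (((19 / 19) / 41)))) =-7995390 / 13079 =-611.32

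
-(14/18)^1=-7/9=-0.78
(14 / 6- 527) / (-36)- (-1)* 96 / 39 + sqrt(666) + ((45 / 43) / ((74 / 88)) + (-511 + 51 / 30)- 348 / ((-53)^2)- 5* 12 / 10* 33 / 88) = -15479349159389 / 31373215380 + 3* sqrt(74) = -467.59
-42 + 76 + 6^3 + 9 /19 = 4759 /19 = 250.47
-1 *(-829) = 829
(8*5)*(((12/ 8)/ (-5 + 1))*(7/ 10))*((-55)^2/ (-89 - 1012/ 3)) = 190575/ 2558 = 74.50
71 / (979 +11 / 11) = 0.07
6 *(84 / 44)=126 / 11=11.45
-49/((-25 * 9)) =49/225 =0.22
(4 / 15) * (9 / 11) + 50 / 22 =137 / 55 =2.49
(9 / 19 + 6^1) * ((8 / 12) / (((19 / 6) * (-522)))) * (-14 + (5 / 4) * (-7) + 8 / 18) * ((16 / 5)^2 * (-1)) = -4214144 / 7066575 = -0.60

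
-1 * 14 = -14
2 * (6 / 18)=2 / 3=0.67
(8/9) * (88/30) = 352/135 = 2.61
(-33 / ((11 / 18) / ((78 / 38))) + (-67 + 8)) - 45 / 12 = -13193 / 76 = -173.59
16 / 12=4 / 3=1.33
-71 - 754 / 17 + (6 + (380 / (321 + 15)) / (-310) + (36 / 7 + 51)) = -4711331 / 88536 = -53.21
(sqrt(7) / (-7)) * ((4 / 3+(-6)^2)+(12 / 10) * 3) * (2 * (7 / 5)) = -1228 * sqrt(7) / 75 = -43.32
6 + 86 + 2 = 94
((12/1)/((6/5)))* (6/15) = 4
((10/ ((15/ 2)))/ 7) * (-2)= -8/ 21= -0.38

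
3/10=0.30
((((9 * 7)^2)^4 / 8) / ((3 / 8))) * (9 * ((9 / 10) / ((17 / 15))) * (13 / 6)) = 87102678873899871 / 68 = 1280921748145586.34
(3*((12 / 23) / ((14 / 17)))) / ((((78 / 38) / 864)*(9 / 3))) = 558144 / 2093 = 266.67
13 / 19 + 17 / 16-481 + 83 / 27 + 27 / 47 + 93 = -382.60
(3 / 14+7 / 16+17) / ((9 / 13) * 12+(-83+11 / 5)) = -128505 / 527744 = -0.24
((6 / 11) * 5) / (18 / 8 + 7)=120 / 407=0.29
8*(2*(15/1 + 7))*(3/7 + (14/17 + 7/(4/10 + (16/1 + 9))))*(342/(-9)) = -308825088/15113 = -20434.40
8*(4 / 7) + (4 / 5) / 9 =1468 / 315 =4.66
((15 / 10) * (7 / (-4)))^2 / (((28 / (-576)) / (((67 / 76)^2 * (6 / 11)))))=-7635789 / 127072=-60.09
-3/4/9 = -1/12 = -0.08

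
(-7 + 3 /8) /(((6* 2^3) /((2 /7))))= -53 /1344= -0.04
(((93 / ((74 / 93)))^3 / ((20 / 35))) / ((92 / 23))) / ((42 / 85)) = 18331388531055 / 12967168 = 1413677.11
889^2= 790321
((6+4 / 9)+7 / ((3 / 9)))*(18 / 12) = 247 / 6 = 41.17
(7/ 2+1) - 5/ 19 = 161/ 38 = 4.24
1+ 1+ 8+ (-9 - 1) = 0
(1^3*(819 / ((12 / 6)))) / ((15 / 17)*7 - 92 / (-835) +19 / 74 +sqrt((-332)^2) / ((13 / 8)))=5591964105 / 2879296163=1.94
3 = 3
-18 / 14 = -9 / 7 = -1.29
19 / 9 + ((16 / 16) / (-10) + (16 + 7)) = 2251 / 90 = 25.01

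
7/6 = 1.17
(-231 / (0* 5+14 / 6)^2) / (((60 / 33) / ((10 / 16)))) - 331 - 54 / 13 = -1018439 / 2912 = -349.74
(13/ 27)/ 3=13/ 81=0.16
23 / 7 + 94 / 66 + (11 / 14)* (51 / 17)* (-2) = -0.00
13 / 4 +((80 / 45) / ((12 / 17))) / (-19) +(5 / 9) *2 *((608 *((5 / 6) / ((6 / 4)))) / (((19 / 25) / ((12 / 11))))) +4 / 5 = 20414041 / 37620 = 542.64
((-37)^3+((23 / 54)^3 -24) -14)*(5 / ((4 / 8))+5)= -39909977285 / 52488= -760363.84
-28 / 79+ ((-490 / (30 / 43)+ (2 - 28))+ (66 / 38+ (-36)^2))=2562428 / 4503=569.05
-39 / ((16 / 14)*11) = -3.10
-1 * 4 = -4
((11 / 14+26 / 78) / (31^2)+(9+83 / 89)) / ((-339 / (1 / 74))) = -35684191 / 90114380748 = -0.00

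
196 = 196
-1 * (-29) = 29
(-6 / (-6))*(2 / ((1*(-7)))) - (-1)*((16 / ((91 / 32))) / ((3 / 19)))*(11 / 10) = 53114 / 1365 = 38.91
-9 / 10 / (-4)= 9 / 40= 0.22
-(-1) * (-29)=-29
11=11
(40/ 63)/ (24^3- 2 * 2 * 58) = 5/ 107037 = 0.00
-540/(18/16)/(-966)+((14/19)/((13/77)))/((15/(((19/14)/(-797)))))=12420803/25021815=0.50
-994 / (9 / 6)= -662.67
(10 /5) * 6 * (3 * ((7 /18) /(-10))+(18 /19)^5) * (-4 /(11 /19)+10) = 3265407158 /136185445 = 23.98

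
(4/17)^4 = 256/83521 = 0.00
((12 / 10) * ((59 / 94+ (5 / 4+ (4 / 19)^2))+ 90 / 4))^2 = 24724891042569 / 28787908900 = 858.86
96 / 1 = 96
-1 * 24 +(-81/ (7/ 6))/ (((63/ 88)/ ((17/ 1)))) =-81960/ 49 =-1672.65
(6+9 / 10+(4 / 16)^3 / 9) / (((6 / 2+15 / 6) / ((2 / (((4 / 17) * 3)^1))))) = 30719 / 8640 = 3.56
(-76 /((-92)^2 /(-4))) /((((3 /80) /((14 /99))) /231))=148960 /4761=31.29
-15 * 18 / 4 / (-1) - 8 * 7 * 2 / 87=11521 / 174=66.21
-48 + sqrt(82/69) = -48 + sqrt(5658)/69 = -46.91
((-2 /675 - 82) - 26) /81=-72902 /54675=-1.33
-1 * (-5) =5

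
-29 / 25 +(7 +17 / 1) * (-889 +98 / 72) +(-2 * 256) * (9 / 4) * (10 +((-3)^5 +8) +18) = 16286963 / 75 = 217159.51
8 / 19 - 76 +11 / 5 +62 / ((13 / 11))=-25833 / 1235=-20.92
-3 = -3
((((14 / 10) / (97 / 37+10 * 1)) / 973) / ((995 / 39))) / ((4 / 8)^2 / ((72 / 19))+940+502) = 415584 / 134122729410125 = 0.00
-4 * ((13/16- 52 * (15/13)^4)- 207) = 10487903/8788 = 1193.43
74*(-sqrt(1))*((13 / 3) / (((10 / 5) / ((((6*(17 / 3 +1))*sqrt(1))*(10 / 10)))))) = -19240 / 3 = -6413.33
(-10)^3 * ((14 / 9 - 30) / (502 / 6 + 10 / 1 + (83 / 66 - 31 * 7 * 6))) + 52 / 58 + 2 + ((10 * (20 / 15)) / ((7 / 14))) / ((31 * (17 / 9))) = -73830312772 / 3652652283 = -20.21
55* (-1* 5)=-275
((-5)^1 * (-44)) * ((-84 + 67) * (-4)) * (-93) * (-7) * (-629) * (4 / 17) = -1441366080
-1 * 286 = -286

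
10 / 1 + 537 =547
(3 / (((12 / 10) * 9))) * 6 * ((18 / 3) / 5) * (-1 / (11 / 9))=-1.64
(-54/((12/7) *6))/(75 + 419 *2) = -21/3652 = -0.01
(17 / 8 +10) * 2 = 97 / 4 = 24.25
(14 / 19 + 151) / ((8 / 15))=43245 / 152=284.51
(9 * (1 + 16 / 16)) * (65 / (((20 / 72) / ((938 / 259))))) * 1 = 564408 / 37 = 15254.27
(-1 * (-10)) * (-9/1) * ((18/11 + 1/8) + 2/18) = -7415/44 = -168.52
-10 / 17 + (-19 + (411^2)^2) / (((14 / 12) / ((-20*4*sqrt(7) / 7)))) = -13696466026560*sqrt(7) / 49-10 / 17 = -739539651974.52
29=29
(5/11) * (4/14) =10/77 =0.13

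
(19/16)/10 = 19/160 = 0.12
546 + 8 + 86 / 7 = 3964 / 7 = 566.29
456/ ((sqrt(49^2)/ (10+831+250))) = 497496/ 49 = 10152.98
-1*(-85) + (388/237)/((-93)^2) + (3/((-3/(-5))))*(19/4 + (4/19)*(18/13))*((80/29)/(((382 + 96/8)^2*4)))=193741252458521549/2279300773727484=85.00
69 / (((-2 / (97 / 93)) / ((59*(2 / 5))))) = -131629 / 155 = -849.22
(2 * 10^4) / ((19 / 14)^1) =280000 / 19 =14736.84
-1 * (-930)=930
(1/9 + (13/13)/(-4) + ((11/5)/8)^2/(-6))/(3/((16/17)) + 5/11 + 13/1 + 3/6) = -47993/5430600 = -0.01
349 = 349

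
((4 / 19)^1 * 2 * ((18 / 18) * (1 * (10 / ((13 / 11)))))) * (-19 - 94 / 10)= -24992 / 247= -101.18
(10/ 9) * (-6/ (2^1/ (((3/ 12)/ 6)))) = -5/ 36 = -0.14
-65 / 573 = -0.11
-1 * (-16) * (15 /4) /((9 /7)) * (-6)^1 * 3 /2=-420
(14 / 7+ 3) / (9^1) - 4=-3.44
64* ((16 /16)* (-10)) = -640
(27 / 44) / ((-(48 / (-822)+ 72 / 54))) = -11097 / 23056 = -0.48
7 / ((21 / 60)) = 20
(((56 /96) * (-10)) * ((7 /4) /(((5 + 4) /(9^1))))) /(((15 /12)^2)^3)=-25088 /9375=-2.68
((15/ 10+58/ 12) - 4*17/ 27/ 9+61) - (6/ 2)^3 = 9733/ 243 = 40.05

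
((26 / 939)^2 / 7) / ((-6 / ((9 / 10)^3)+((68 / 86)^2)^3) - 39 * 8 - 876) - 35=-35.00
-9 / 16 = -0.56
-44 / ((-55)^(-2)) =-133100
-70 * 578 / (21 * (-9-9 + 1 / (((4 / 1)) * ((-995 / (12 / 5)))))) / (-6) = -14377750 / 805977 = -17.84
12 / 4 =3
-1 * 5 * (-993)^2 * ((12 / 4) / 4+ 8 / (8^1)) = -34511715 / 4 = -8627928.75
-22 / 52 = -11 / 26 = -0.42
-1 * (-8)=8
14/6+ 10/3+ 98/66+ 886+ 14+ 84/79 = 2367716/2607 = 908.21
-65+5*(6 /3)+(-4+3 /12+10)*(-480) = -3055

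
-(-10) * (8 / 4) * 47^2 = 44180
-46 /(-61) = 46 /61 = 0.75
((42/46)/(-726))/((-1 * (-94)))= -7/523204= -0.00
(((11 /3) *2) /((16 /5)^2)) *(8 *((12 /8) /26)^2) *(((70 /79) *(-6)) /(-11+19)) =-86625 /6835712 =-0.01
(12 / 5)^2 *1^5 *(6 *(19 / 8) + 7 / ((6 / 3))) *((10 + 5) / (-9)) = -852 / 5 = -170.40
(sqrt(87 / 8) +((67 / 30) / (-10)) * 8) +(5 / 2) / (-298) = -80239 / 44700 +sqrt(174) / 4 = 1.50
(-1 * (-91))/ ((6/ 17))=1547/ 6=257.83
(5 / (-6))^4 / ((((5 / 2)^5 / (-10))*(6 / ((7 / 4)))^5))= -16807 / 161243136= -0.00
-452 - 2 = -454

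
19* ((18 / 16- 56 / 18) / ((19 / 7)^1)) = -1001 / 72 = -13.90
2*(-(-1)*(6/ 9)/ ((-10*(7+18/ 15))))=-0.02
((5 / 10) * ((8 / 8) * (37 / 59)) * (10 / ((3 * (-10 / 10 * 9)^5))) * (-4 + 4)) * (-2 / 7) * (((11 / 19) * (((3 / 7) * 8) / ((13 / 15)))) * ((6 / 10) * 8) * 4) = 0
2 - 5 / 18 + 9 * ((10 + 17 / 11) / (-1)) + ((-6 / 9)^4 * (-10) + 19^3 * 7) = 85373549 / 1782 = 47908.84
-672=-672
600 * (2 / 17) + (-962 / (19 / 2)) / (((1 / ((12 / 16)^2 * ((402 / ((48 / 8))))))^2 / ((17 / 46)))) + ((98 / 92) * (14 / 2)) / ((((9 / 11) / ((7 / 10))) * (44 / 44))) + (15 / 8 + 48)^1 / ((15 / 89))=-2258565090037 / 42791040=-52781.26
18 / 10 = 9 / 5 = 1.80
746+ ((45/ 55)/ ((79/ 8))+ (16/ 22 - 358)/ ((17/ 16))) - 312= 97.83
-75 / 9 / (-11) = 25 / 33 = 0.76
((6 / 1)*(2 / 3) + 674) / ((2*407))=339 / 407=0.83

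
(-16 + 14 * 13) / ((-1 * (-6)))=83 / 3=27.67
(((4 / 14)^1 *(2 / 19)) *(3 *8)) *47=4512 / 133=33.92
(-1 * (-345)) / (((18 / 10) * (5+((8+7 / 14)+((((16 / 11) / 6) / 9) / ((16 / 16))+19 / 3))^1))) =113850 / 11797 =9.65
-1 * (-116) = 116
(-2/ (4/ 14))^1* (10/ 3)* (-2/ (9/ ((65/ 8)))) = 2275/ 54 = 42.13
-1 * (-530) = 530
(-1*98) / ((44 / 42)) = -1029 / 11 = -93.55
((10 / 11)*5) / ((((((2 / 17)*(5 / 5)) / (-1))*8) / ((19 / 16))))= -8075 / 1408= -5.74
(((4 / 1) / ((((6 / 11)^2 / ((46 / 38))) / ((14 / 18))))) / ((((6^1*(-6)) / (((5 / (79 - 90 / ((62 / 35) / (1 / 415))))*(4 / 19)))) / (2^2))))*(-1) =10896655 / 580550814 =0.02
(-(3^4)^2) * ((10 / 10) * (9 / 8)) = -59049 / 8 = -7381.12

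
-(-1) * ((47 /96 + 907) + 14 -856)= 6287 /96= 65.49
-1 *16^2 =-256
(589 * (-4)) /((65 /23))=-54188 /65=-833.66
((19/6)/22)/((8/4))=19/264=0.07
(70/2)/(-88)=-35/88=-0.40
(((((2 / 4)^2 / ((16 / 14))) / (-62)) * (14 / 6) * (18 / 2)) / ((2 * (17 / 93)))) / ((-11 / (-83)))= -36603 / 23936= -1.53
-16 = -16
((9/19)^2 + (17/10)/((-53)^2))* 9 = 20532843/10140490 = 2.02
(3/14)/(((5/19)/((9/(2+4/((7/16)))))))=171/260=0.66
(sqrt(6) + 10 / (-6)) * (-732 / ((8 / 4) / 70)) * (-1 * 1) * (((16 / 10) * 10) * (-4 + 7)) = -2049600 + 1229760 * sqrt(6) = 962684.51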